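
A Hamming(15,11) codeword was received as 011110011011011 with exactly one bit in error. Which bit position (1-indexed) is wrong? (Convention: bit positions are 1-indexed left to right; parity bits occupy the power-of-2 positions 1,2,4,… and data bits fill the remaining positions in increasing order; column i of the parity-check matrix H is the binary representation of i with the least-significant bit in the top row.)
Syndrome s = H · r^T (mod 2), r = 011110011011011:
  s[0] = (101010101010101)·(011110011011011) mod 2 = 0+0+1+0+1+0+0+0+1+0+1+0+0+0+1 mod 2 = 1
  s[1] = (011001100110011)·(011110011011011) mod 2 = 0+1+1+0+0+0+0+0+0+0+1+0+0+1+1 mod 2 = 1
  s[2] = (000111100001111)·(011110011011011) mod 2 = 0+0+0+1+1+0+0+0+0+0+0+1+0+1+1 mod 2 = 1
  s[3] = (000000011111111)·(011110011011011) mod 2 = 0+0+0+0+0+0+0+1+1+0+1+1+0+1+1 mod 2 = 0
Syndrome = 1110
Column i of H is the binary representation of i, so the syndrome is the binary index of the flipped bit.
Read s = 1110 with s[0] as LSB: 1·2^0 + 1·2^1 + 1·2^2 + 0·2^3 = 7.
Error is at bit position 7.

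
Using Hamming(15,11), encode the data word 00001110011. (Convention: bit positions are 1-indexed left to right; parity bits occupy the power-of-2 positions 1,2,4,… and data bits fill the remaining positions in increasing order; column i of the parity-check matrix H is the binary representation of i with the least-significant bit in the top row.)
Codeword c = d · G (mod 2), d = 00001110011:
  c[0] = d·G[:,0] = (00001110011)·(11011010101) mod 2 = 0+0+0+0+1+0+1+0+0+0+1 mod 2 = 1
  c[1] = d·G[:,1] = (00001110011)·(10110110011) mod 2 = 0+0+0+0+0+1+1+0+0+1+1 mod 2 = 0
  c[2] = d·G[:,2] = (00001110011)·(10000000000) mod 2 = 0+0+0+0+0+0+0+0+0+0+0 mod 2 = 0
  c[3] = d·G[:,3] = (00001110011)·(01110001111) mod 2 = 0+0+0+0+0+0+0+0+0+1+1 mod 2 = 0
  c[4] = d·G[:,4] = (00001110011)·(01000000000) mod 2 = 0+0+0+0+0+0+0+0+0+0+0 mod 2 = 0
  c[5] = d·G[:,5] = (00001110011)·(00100000000) mod 2 = 0+0+0+0+0+0+0+0+0+0+0 mod 2 = 0
  c[6] = d·G[:,6] = (00001110011)·(00010000000) mod 2 = 0+0+0+0+0+0+0+0+0+0+0 mod 2 = 0
  c[7] = d·G[:,7] = (00001110011)·(00001111111) mod 2 = 0+0+0+0+1+1+1+0+0+1+1 mod 2 = 1
  c[8] = d·G[:,8] = (00001110011)·(00001000000) mod 2 = 0+0+0+0+1+0+0+0+0+0+0 mod 2 = 1
  c[9] = d·G[:,9] = (00001110011)·(00000100000) mod 2 = 0+0+0+0+0+1+0+0+0+0+0 mod 2 = 1
  c[10] = d·G[:,10] = (00001110011)·(00000010000) mod 2 = 0+0+0+0+0+0+1+0+0+0+0 mod 2 = 1
  c[11] = d·G[:,11] = (00001110011)·(00000001000) mod 2 = 0+0+0+0+0+0+0+0+0+0+0 mod 2 = 0
  c[12] = d·G[:,12] = (00001110011)·(00000000100) mod 2 = 0+0+0+0+0+0+0+0+0+0+0 mod 2 = 0
  c[13] = d·G[:,13] = (00001110011)·(00000000010) mod 2 = 0+0+0+0+0+0+0+0+0+1+0 mod 2 = 1
  c[14] = d·G[:,14] = (00001110011)·(00000000001) mod 2 = 0+0+0+0+0+0+0+0+0+0+1 mod 2 = 1
Codeword = 100000011110011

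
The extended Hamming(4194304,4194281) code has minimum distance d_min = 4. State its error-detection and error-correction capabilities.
Detection only: up to d_min − 1 = 3 errors.
Correction: up to ⌊(d_min − 1)/2⌋ = ⌊3/2⌋ = 1 errors.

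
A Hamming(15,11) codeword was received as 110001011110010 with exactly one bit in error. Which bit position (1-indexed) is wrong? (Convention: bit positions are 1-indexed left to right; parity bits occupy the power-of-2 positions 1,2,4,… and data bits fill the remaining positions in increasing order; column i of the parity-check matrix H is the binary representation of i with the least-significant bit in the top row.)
Syndrome s = H · r^T (mod 2), r = 110001011110010:
  s[0] = (101010101010101)·(110001011110010) mod 2 = 1+0+0+0+0+0+0+0+1+0+1+0+0+0+0 mod 2 = 1
  s[1] = (011001100110011)·(110001011110010) mod 2 = 0+1+0+0+0+1+0+0+0+1+1+0+0+1+0 mod 2 = 1
  s[2] = (000111100001111)·(110001011110010) mod 2 = 0+0+0+0+0+1+0+0+0+0+0+0+0+1+0 mod 2 = 0
  s[3] = (000000011111111)·(110001011110010) mod 2 = 0+0+0+0+0+0+0+1+1+1+1+0+0+1+0 mod 2 = 1
Syndrome = 1101
Column i of H is the binary representation of i, so the syndrome is the binary index of the flipped bit.
Read s = 1101 with s[0] as LSB: 1·2^0 + 1·2^1 + 0·2^2 + 1·2^3 = 11.
Error is at bit position 11.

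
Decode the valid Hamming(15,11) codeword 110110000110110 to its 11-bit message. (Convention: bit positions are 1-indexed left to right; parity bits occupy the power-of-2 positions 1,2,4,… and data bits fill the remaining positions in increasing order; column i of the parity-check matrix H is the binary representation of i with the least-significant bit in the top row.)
Parity bits occupy power-of-2 positions; data bits are at positions {3,5,6,7,9,10,11,12,13,14,15} (1-indexed).
Extract: c[3]=0 c[5]=1 c[6]=0 c[7]=0 c[9]=0 c[10]=1 c[11]=1 c[12]=0 c[13]=1 c[14]=1 c[15]=0
Data = 01000110110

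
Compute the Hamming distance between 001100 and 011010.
XOR = 010110, count of 1s = 3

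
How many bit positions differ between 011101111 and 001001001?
XOR = 010100110, count of 1s = 4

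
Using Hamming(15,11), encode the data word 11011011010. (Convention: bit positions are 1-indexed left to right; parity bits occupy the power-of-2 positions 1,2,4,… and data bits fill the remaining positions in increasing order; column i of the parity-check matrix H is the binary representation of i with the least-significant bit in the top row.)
Codeword c = d · G (mod 2), d = 11011011010:
  c[0] = d·G[:,0] = (11011011010)·(11011010101) mod 2 = 1+1+0+1+1+0+1+0+0+0+0 mod 2 = 1
  c[1] = d·G[:,1] = (11011011010)·(10110110011) mod 2 = 1+0+0+1+0+0+1+0+0+1+0 mod 2 = 0
  c[2] = d·G[:,2] = (11011011010)·(10000000000) mod 2 = 1+0+0+0+0+0+0+0+0+0+0 mod 2 = 1
  c[3] = d·G[:,3] = (11011011010)·(01110001111) mod 2 = 0+1+0+1+0+0+0+1+0+1+0 mod 2 = 0
  c[4] = d·G[:,4] = (11011011010)·(01000000000) mod 2 = 0+1+0+0+0+0+0+0+0+0+0 mod 2 = 1
  c[5] = d·G[:,5] = (11011011010)·(00100000000) mod 2 = 0+0+0+0+0+0+0+0+0+0+0 mod 2 = 0
  c[6] = d·G[:,6] = (11011011010)·(00010000000) mod 2 = 0+0+0+1+0+0+0+0+0+0+0 mod 2 = 1
  c[7] = d·G[:,7] = (11011011010)·(00001111111) mod 2 = 0+0+0+0+1+0+1+1+0+1+0 mod 2 = 0
  c[8] = d·G[:,8] = (11011011010)·(00001000000) mod 2 = 0+0+0+0+1+0+0+0+0+0+0 mod 2 = 1
  c[9] = d·G[:,9] = (11011011010)·(00000100000) mod 2 = 0+0+0+0+0+0+0+0+0+0+0 mod 2 = 0
  c[10] = d·G[:,10] = (11011011010)·(00000010000) mod 2 = 0+0+0+0+0+0+1+0+0+0+0 mod 2 = 1
  c[11] = d·G[:,11] = (11011011010)·(00000001000) mod 2 = 0+0+0+0+0+0+0+1+0+0+0 mod 2 = 1
  c[12] = d·G[:,12] = (11011011010)·(00000000100) mod 2 = 0+0+0+0+0+0+0+0+0+0+0 mod 2 = 0
  c[13] = d·G[:,13] = (11011011010)·(00000000010) mod 2 = 0+0+0+0+0+0+0+0+0+1+0 mod 2 = 1
  c[14] = d·G[:,14] = (11011011010)·(00000000001) mod 2 = 0+0+0+0+0+0+0+0+0+0+0 mod 2 = 0
Codeword = 101010101011010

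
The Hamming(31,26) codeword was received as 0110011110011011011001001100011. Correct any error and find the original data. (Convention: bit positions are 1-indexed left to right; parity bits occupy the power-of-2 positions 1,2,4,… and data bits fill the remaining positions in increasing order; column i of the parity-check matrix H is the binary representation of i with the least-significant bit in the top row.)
Syndrome s = H · r^T (mod 2), r = 0110011110011011011001001100011:
  s[0] = (1010101010101010101010101010101)·(0110011110011011011001001100011) mod 2 = 0+0+1+0+0+0+1+0+1+0+0+0+1+0+1+0+0+0+1+0+0+0+0+0+1+0+0+0+0+0+1 mod 2 = 0
  s[1] = (0110011001100110011001100110011)·(0110011110011011011001001100011) mod 2 = 0+1+1+0+0+1+1+0+0+0+0+0+0+0+1+0+0+1+1+0+0+1+0+0+0+1+0+0+0+1+1 mod 2 = 1
  s[2] = (0001111000011110000111100001111)·(0110011110011011011001001100011) mod 2 = 0+0+0+0+0+1+1+0+0+0+0+1+1+0+1+0+0+0+0+0+0+1+0+0+0+0+0+0+0+1+1 mod 2 = 0
  s[3] = (0000000111111110000000011111111)·(0110011110011011011001001100011) mod 2 = 0+0+0+0+0+0+0+1+1+0+0+1+1+0+1+0+0+0+0+0+0+0+0+0+1+1+0+0+0+1+1 mod 2 = 1
  s[4] = (0000000000000001111111111111111)·(0110011110011011011001001100011) mod 2 = 0+0+0+0+0+0+0+0+0+0+0+0+0+0+0+1+0+1+1+0+0+1+0+0+1+1+0+0+0+1+1 mod 2 = 0
Syndrome = 01010
Column 10 of H equals this syndrome → error at bit 10 (1-indexed).
Flip bit 10: 0110011110011011011001001100011 → 0110011111011011011001001100011
Extract data bits at positions {3,5,6,7,9,10,11,12,13,14,15,17,18,19,20,21,22,23,24,25,26,27,28,29,30,31}: 10111101101011001001100011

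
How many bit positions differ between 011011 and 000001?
XOR = 011010, count of 1s = 3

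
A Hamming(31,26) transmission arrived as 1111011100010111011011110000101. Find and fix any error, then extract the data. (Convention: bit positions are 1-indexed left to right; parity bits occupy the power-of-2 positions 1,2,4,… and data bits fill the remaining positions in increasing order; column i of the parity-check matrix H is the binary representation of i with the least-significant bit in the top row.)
Syndrome s = H · r^T (mod 2), r = 1111011100010111011011110000101:
  s[0] = (1010101010101010101010101010101)·(1111011100010111011011110000101) mod 2 = 1+0+1+0+0+0+1+0+0+0+0+0+0+0+1+0+0+0+1+0+1+0+1+0+0+0+0+0+1+0+1 mod 2 = 1
  s[1] = (0110011001100110011001100110011)·(1111011100010111011011110000101) mod 2 = 0+1+1+0+0+1+1+0+0+0+0+0+0+1+1+0+0+1+1+0+0+1+1+0+0+0+0+0+0+0+1 mod 2 = 1
  s[2] = (0001111000011110000111100001111)·(1111011100010111011011110000101) mod 2 = 0+0+0+1+0+1+1+0+0+0+0+1+0+1+1+0+0+0+0+0+1+1+1+0+0+0+0+0+1+0+1 mod 2 = 1
  s[3] = (0000000111111110000000011111111)·(1111011100010111011011110000101) mod 2 = 0+0+0+0+0+0+0+1+0+0+0+1+0+1+1+0+0+0+0+0+0+0+0+1+0+0+0+0+1+0+1 mod 2 = 1
  s[4] = (0000000000000001111111111111111)·(1111011100010111011011110000101) mod 2 = 0+0+0+0+0+0+0+0+0+0+0+0+0+0+0+1+0+1+1+0+1+1+1+1+0+0+0+0+1+0+1 mod 2 = 1
Syndrome = 11111
Column 31 of H equals this syndrome → error at bit 31 (1-indexed).
Flip bit 31: 1111011100010111011011110000101 → 1111011100010111011011110000100
Extract data bits at positions {3,5,6,7,9,10,11,12,13,14,15,17,18,19,20,21,22,23,24,25,26,27,28,29,30,31}: 10110001011011011110000100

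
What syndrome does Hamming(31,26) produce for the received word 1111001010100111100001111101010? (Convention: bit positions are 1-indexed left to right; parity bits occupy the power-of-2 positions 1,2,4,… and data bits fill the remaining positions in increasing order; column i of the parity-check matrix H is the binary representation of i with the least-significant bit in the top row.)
Syndrome s = H · r^T (mod 2), r = 1111001010100111100001111101010:
  s[0] = (1010101010101010101010101010101)·(1111001010100111100001111101010) mod 2 = 1+0+1+0+0+0+1+0+1+0+1+0+0+0+1+0+1+0+0+0+0+0+1+0+1+0+0+0+0+0+0 mod 2 = 1
  s[1] = (0110011001100110011001100110011)·(1111001010100111100001111101010) mod 2 = 0+1+1+0+0+0+1+0+0+0+1+0+0+1+1+0+0+0+0+0+0+1+1+0+0+1+0+0+0+1+0 mod 2 = 0
  s[2] = (0001111000011110000111100001111)·(1111001010100111100001111101010) mod 2 = 0+0+0+1+0+0+1+0+0+0+0+0+0+1+1+0+0+0+0+0+0+1+1+0+0+0+0+1+0+1+0 mod 2 = 0
  s[3] = (0000000111111110000000011111111)·(1111001010100111100001111101010) mod 2 = 0+0+0+0+0+0+0+0+1+0+1+0+0+1+1+0+0+0+0+0+0+0+0+1+1+1+0+1+0+1+0 mod 2 = 1
  s[4] = (0000000000000001111111111111111)·(1111001010100111100001111101010) mod 2 = 0+0+0+0+0+0+0+0+0+0+0+0+0+0+0+1+1+0+0+0+0+1+1+1+1+1+0+1+0+1+0 mod 2 = 1
Syndrome = 10011
Non-zero syndrome: error at position 25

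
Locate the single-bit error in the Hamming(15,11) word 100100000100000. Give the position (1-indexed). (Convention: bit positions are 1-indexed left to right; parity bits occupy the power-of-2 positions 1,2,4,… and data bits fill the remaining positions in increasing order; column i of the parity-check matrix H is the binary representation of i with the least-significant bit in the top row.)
Syndrome s = H · r^T (mod 2), r = 100100000100000:
  s[0] = (101010101010101)·(100100000100000) mod 2 = 1+0+0+0+0+0+0+0+0+0+0+0+0+0+0 mod 2 = 1
  s[1] = (011001100110011)·(100100000100000) mod 2 = 0+0+0+0+0+0+0+0+0+1+0+0+0+0+0 mod 2 = 1
  s[2] = (000111100001111)·(100100000100000) mod 2 = 0+0+0+1+0+0+0+0+0+0+0+0+0+0+0 mod 2 = 1
  s[3] = (000000011111111)·(100100000100000) mod 2 = 0+0+0+0+0+0+0+0+0+1+0+0+0+0+0 mod 2 = 1
Syndrome = 1111
Column i of H is the binary representation of i, so the syndrome is the binary index of the flipped bit.
Read s = 1111 with s[0] as LSB: 1·2^0 + 1·2^1 + 1·2^2 + 1·2^3 = 15.
Error is at bit position 15.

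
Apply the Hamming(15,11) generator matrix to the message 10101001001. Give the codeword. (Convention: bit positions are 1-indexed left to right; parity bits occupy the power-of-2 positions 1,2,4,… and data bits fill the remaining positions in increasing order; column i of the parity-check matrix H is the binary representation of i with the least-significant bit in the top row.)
Codeword c = d · G (mod 2), d = 10101001001:
  c[0] = d·G[:,0] = (10101001001)·(11011010101) mod 2 = 1+0+0+0+1+0+0+0+0+0+1 mod 2 = 1
  c[1] = d·G[:,1] = (10101001001)·(10110110011) mod 2 = 1+0+1+0+0+0+0+0+0+0+1 mod 2 = 1
  c[2] = d·G[:,2] = (10101001001)·(10000000000) mod 2 = 1+0+0+0+0+0+0+0+0+0+0 mod 2 = 1
  c[3] = d·G[:,3] = (10101001001)·(01110001111) mod 2 = 0+0+1+0+0+0+0+1+0+0+1 mod 2 = 1
  c[4] = d·G[:,4] = (10101001001)·(01000000000) mod 2 = 0+0+0+0+0+0+0+0+0+0+0 mod 2 = 0
  c[5] = d·G[:,5] = (10101001001)·(00100000000) mod 2 = 0+0+1+0+0+0+0+0+0+0+0 mod 2 = 1
  c[6] = d·G[:,6] = (10101001001)·(00010000000) mod 2 = 0+0+0+0+0+0+0+0+0+0+0 mod 2 = 0
  c[7] = d·G[:,7] = (10101001001)·(00001111111) mod 2 = 0+0+0+0+1+0+0+1+0+0+1 mod 2 = 1
  c[8] = d·G[:,8] = (10101001001)·(00001000000) mod 2 = 0+0+0+0+1+0+0+0+0+0+0 mod 2 = 1
  c[9] = d·G[:,9] = (10101001001)·(00000100000) mod 2 = 0+0+0+0+0+0+0+0+0+0+0 mod 2 = 0
  c[10] = d·G[:,10] = (10101001001)·(00000010000) mod 2 = 0+0+0+0+0+0+0+0+0+0+0 mod 2 = 0
  c[11] = d·G[:,11] = (10101001001)·(00000001000) mod 2 = 0+0+0+0+0+0+0+1+0+0+0 mod 2 = 1
  c[12] = d·G[:,12] = (10101001001)·(00000000100) mod 2 = 0+0+0+0+0+0+0+0+0+0+0 mod 2 = 0
  c[13] = d·G[:,13] = (10101001001)·(00000000010) mod 2 = 0+0+0+0+0+0+0+0+0+0+0 mod 2 = 0
  c[14] = d·G[:,14] = (10101001001)·(00000000001) mod 2 = 0+0+0+0+0+0+0+0+0+0+1 mod 2 = 1
Codeword = 111101011001001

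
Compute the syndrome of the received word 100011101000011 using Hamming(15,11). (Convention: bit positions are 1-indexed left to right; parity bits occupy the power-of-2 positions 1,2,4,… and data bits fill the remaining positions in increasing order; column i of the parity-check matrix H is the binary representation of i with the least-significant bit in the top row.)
Syndrome s = H · r^T (mod 2), r = 100011101000011:
  s[0] = (101010101010101)·(100011101000011) mod 2 = 1+0+0+0+1+0+1+0+1+0+0+0+0+0+1 mod 2 = 1
  s[1] = (011001100110011)·(100011101000011) mod 2 = 0+0+0+0+0+1+1+0+0+0+0+0+0+1+1 mod 2 = 0
  s[2] = (000111100001111)·(100011101000011) mod 2 = 0+0+0+0+1+1+1+0+0+0+0+0+0+1+1 mod 2 = 1
  s[3] = (000000011111111)·(100011101000011) mod 2 = 0+0+0+0+0+0+0+0+1+0+0+0+0+1+1 mod 2 = 1
Syndrome = 1011
Non-zero syndrome: error at position 13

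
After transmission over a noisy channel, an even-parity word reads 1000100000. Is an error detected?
Sum of received bits: 1+0+0+0+1+0+0+0+0+0 = 2; 2 mod 2 = 0. Result is 0 → no error detected.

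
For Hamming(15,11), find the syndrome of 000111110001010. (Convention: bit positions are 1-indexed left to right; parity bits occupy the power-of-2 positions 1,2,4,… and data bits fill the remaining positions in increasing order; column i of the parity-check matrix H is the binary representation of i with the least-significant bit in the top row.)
Syndrome s = H · r^T (mod 2), r = 000111110001010:
  s[0] = (101010101010101)·(000111110001010) mod 2 = 0+0+0+0+1+0+1+0+0+0+0+0+0+0+0 mod 2 = 0
  s[1] = (011001100110011)·(000111110001010) mod 2 = 0+0+0+0+0+1+1+0+0+0+0+0+0+1+0 mod 2 = 1
  s[2] = (000111100001111)·(000111110001010) mod 2 = 0+0+0+1+1+1+1+0+0+0+0+1+0+1+0 mod 2 = 0
  s[3] = (000000011111111)·(000111110001010) mod 2 = 0+0+0+0+0+0+0+1+0+0+0+1+0+1+0 mod 2 = 1
Syndrome = 0101
Non-zero syndrome: error at position 10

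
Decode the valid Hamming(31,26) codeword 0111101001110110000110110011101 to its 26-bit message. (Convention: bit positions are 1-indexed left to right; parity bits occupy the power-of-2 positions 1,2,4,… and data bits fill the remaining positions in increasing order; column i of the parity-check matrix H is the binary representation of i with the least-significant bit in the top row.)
Parity bits occupy power-of-2 positions; data bits are at positions {3,5,6,7,9,10,11,12,13,14,15,17,18,19,20,21,22,23,24,25,26,27,28,29,30,31} (1-indexed).
Extract: c[3]=1 c[5]=1 c[6]=0 c[7]=1 c[9]=0 c[10]=1 c[11]=1 c[12]=1 c[13]=0 c[14]=1 c[15]=1 c[17]=0 c[18]=0 c[19]=0 c[20]=1 c[21]=1 c[22]=0 c[23]=1 c[24]=1 c[25]=0 c[26]=0 c[27]=1 c[28]=1 c[29]=1 c[30]=0 c[31]=1
Data = 11010111011000110110011101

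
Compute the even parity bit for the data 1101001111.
Sum of data bits: 1+1+0+1+0+0+1+1+1+1 = 7.
7 mod 2 = 1, so parity bit = 1.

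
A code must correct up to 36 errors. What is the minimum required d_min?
Correcting t errors requires d_min ≥ 2t + 1 = 2·36 + 1 = 73.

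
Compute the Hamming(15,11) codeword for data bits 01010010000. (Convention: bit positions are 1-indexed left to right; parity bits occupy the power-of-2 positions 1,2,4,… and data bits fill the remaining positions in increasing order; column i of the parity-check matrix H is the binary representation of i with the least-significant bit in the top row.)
Codeword c = d · G (mod 2), d = 01010010000:
  c[0] = d·G[:,0] = (01010010000)·(11011010101) mod 2 = 0+1+0+1+0+0+1+0+0+0+0 mod 2 = 1
  c[1] = d·G[:,1] = (01010010000)·(10110110011) mod 2 = 0+0+0+1+0+0+1+0+0+0+0 mod 2 = 0
  c[2] = d·G[:,2] = (01010010000)·(10000000000) mod 2 = 0+0+0+0+0+0+0+0+0+0+0 mod 2 = 0
  c[3] = d·G[:,3] = (01010010000)·(01110001111) mod 2 = 0+1+0+1+0+0+0+0+0+0+0 mod 2 = 0
  c[4] = d·G[:,4] = (01010010000)·(01000000000) mod 2 = 0+1+0+0+0+0+0+0+0+0+0 mod 2 = 1
  c[5] = d·G[:,5] = (01010010000)·(00100000000) mod 2 = 0+0+0+0+0+0+0+0+0+0+0 mod 2 = 0
  c[6] = d·G[:,6] = (01010010000)·(00010000000) mod 2 = 0+0+0+1+0+0+0+0+0+0+0 mod 2 = 1
  c[7] = d·G[:,7] = (01010010000)·(00001111111) mod 2 = 0+0+0+0+0+0+1+0+0+0+0 mod 2 = 1
  c[8] = d·G[:,8] = (01010010000)·(00001000000) mod 2 = 0+0+0+0+0+0+0+0+0+0+0 mod 2 = 0
  c[9] = d·G[:,9] = (01010010000)·(00000100000) mod 2 = 0+0+0+0+0+0+0+0+0+0+0 mod 2 = 0
  c[10] = d·G[:,10] = (01010010000)·(00000010000) mod 2 = 0+0+0+0+0+0+1+0+0+0+0 mod 2 = 1
  c[11] = d·G[:,11] = (01010010000)·(00000001000) mod 2 = 0+0+0+0+0+0+0+0+0+0+0 mod 2 = 0
  c[12] = d·G[:,12] = (01010010000)·(00000000100) mod 2 = 0+0+0+0+0+0+0+0+0+0+0 mod 2 = 0
  c[13] = d·G[:,13] = (01010010000)·(00000000010) mod 2 = 0+0+0+0+0+0+0+0+0+0+0 mod 2 = 0
  c[14] = d·G[:,14] = (01010010000)·(00000000001) mod 2 = 0+0+0+0+0+0+0+0+0+0+0 mod 2 = 0
Codeword = 100010110010000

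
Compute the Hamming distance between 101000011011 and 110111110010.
XOR = 011111101001, count of 1s = 8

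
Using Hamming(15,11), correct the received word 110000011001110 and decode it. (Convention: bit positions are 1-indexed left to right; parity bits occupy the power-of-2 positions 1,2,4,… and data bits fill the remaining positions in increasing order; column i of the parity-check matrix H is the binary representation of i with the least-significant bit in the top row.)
Syndrome s = H · r^T (mod 2), r = 110000011001110:
  s[0] = (101010101010101)·(110000011001110) mod 2 = 1+0+0+0+0+0+0+0+1+0+0+0+1+0+0 mod 2 = 1
  s[1] = (011001100110011)·(110000011001110) mod 2 = 0+1+0+0+0+0+0+0+0+0+0+0+0+1+0 mod 2 = 0
  s[2] = (000111100001111)·(110000011001110) mod 2 = 0+0+0+0+0+0+0+0+0+0+0+1+1+1+0 mod 2 = 1
  s[3] = (000000011111111)·(110000011001110) mod 2 = 0+0+0+0+0+0+0+1+1+0+0+1+1+1+0 mod 2 = 1
Syndrome = 1011
Column 13 of H equals this syndrome → error at bit 13 (1-indexed).
Flip bit 13: 110000011001110 → 110000011001010
Extract data bits at positions {3,5,6,7,9,10,11,12,13,14,15}: 00001001010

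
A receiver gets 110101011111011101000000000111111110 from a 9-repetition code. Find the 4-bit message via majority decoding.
Split into 9-bit blocks and majority-vote each:
  block 1 = 110101011: 6 ones, 3 zeros → 1
  block 2 = 111011101: 7 ones, 2 zeros → 1
  block 3 = 000000000: 0 ones, 9 zeros → 0
  block 4 = 111111110: 8 ones, 1 zeros → 1
Decoded = 1101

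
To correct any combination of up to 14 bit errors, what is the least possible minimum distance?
Correcting t errors requires d_min ≥ 2t + 1 = 2·14 + 1 = 29.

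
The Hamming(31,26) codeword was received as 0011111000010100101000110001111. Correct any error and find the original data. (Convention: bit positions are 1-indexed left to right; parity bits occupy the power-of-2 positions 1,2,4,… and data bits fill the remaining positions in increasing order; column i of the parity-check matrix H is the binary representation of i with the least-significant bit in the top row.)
Syndrome s = H · r^T (mod 2), r = 0011111000010100101000110001111:
  s[0] = (1010101010101010101010101010101)·(0011111000010100101000110001111) mod 2 = 0+0+1+0+1+0+1+0+0+0+0+0+0+0+0+0+1+0+1+0+0+0+1+0+0+0+0+0+1+0+1 mod 2 = 0
  s[1] = (0110011001100110011001100110011)·(0011111000010100101000110001111) mod 2 = 0+0+1+0+0+1+1+0+0+0+0+0+0+1+0+0+0+0+1+0+0+0+1+0+0+0+0+0+0+1+1 mod 2 = 0
  s[2] = (0001111000011110000111100001111)·(0011111000010100101000110001111) mod 2 = 0+0+0+1+1+1+1+0+0+0+0+1+0+1+0+0+0+0+0+0+0+0+1+0+0+0+0+1+1+1+1 mod 2 = 1
  s[3] = (0000000111111110000000011111111)·(0011111000010100101000110001111) mod 2 = 0+0+0+0+0+0+0+0+0+0+0+1+0+1+0+0+0+0+0+0+0+0+0+1+0+0+0+1+1+1+1 mod 2 = 1
  s[4] = (0000000000000001111111111111111)·(0011111000010100101000110001111) mod 2 = 0+0+0+0+0+0+0+0+0+0+0+0+0+0+0+0+1+0+1+0+0+0+1+1+0+0+0+1+1+1+1 mod 2 = 0
Syndrome = 00110
Column 12 of H equals this syndrome → error at bit 12 (1-indexed).
Flip bit 12: 0011111000010100101000110001111 → 0011111000000100101000110001111
Extract data bits at positions {3,5,6,7,9,10,11,12,13,14,15,17,18,19,20,21,22,23,24,25,26,27,28,29,30,31}: 11110000010101000110001111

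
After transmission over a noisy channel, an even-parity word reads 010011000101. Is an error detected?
Sum of received bits: 0+1+0+0+1+1+0+0+0+1+0+1 = 5; 5 mod 2 = 1. Result is 1 ≠ 0 → error detected.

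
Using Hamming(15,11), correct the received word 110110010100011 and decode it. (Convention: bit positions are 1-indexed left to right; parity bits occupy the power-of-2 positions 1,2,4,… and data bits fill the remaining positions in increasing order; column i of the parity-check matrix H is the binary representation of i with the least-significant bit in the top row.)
Syndrome s = H · r^T (mod 2), r = 110110010100011:
  s[0] = (101010101010101)·(110110010100011) mod 2 = 1+0+0+0+1+0+0+0+0+0+0+0+0+0+1 mod 2 = 1
  s[1] = (011001100110011)·(110110010100011) mod 2 = 0+1+0+0+0+0+0+0+0+1+0+0+0+1+1 mod 2 = 0
  s[2] = (000111100001111)·(110110010100011) mod 2 = 0+0+0+1+1+0+0+0+0+0+0+0+0+1+1 mod 2 = 0
  s[3] = (000000011111111)·(110110010100011) mod 2 = 0+0+0+0+0+0+0+1+0+1+0+0+0+1+1 mod 2 = 0
Syndrome = 1000
Column 1 of H equals this syndrome → error at bit 1 (1-indexed).
Flip bit 1: 110110010100011 → 010110010100011
Extract data bits at positions {3,5,6,7,9,10,11,12,13,14,15}: 01000100011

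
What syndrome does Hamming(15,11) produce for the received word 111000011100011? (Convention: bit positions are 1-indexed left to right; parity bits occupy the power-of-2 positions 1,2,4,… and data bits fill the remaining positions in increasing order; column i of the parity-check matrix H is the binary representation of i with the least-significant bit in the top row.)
Syndrome s = H · r^T (mod 2), r = 111000011100011:
  s[0] = (101010101010101)·(111000011100011) mod 2 = 1+0+1+0+0+0+0+0+1+0+0+0+0+0+1 mod 2 = 0
  s[1] = (011001100110011)·(111000011100011) mod 2 = 0+1+1+0+0+0+0+0+0+1+0+0+0+1+1 mod 2 = 1
  s[2] = (000111100001111)·(111000011100011) mod 2 = 0+0+0+0+0+0+0+0+0+0+0+0+0+1+1 mod 2 = 0
  s[3] = (000000011111111)·(111000011100011) mod 2 = 0+0+0+0+0+0+0+1+1+1+0+0+0+1+1 mod 2 = 1
Syndrome = 0101
Non-zero syndrome: error at position 10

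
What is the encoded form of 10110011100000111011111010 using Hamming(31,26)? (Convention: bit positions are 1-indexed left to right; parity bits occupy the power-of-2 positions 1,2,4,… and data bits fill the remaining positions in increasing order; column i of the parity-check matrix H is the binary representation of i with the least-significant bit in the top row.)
Codeword c = d · G (mod 2), d = 10110011100000111011111010:
  c[0] = d·G[:,0] = (10110011100000111011111010)·(11011010101101010101010101) mod 2 = 1+0+0+1+0+0+1+0+1+0+0+0+0+0+0+1+0+0+0+1+0+1+0+0+0+0 mod 2 = 1
  c[1] = d·G[:,1] = (10110011100000111011111010)·(10110110011011001100110011) mod 2 = 1+0+1+1+0+0+1+0+0+0+0+0+0+0+0+0+1+0+0+0+1+1+0+0+1+0 mod 2 = 0
  c[2] = d·G[:,2] = (10110011100000111011111010)·(10000000000000000000000000) mod 2 = 1+0+0+0+0+0+0+0+0+0+0+0+0+0+0+0+0+0+0+0+0+0+0+0+0+0 mod 2 = 1
  c[3] = d·G[:,3] = (10110011100000111011111010)·(01110001111000111100001111) mod 2 = 0+0+1+1+0+0+0+1+1+0+0+0+0+0+1+1+1+0+0+0+0+0+1+0+1+0 mod 2 = 1
  c[4] = d·G[:,4] = (10110011100000111011111010)·(01000000000000000000000000) mod 2 = 0+0+0+0+0+0+0+0+0+0+0+0+0+0+0+0+0+0+0+0+0+0+0+0+0+0 mod 2 = 0
  c[5] = d·G[:,5] = (10110011100000111011111010)·(00100000000000000000000000) mod 2 = 0+0+1+0+0+0+0+0+0+0+0+0+0+0+0+0+0+0+0+0+0+0+0+0+0+0 mod 2 = 1
  c[6] = d·G[:,6] = (10110011100000111011111010)·(00010000000000000000000000) mod 2 = 0+0+0+1+0+0+0+0+0+0+0+0+0+0+0+0+0+0+0+0+0+0+0+0+0+0 mod 2 = 1
  c[7] = d·G[:,7] = (10110011100000111011111010)·(00001111111000000011111111) mod 2 = 0+0+0+0+0+0+1+1+1+0+0+0+0+0+0+0+0+0+1+1+1+1+1+0+1+0 mod 2 = 1
  c[8] = d·G[:,8] = (10110011100000111011111010)·(00001000000000000000000000) mod 2 = 0+0+0+0+0+0+0+0+0+0+0+0+0+0+0+0+0+0+0+0+0+0+0+0+0+0 mod 2 = 0
  c[9] = d·G[:,9] = (10110011100000111011111010)·(00000100000000000000000000) mod 2 = 0+0+0+0+0+0+0+0+0+0+0+0+0+0+0+0+0+0+0+0+0+0+0+0+0+0 mod 2 = 0
  c[10] = d·G[:,10] = (10110011100000111011111010)·(00000010000000000000000000) mod 2 = 0+0+0+0+0+0+1+0+0+0+0+0+0+0+0+0+0+0+0+0+0+0+0+0+0+0 mod 2 = 1
  c[11] = d·G[:,11] = (10110011100000111011111010)·(00000001000000000000000000) mod 2 = 0+0+0+0+0+0+0+1+0+0+0+0+0+0+0+0+0+0+0+0+0+0+0+0+0+0 mod 2 = 1
  c[12] = d·G[:,12] = (10110011100000111011111010)·(00000000100000000000000000) mod 2 = 0+0+0+0+0+0+0+0+1+0+0+0+0+0+0+0+0+0+0+0+0+0+0+0+0+0 mod 2 = 1
  c[13] = d·G[:,13] = (10110011100000111011111010)·(00000000010000000000000000) mod 2 = 0+0+0+0+0+0+0+0+0+0+0+0+0+0+0+0+0+0+0+0+0+0+0+0+0+0 mod 2 = 0
  c[14] = d·G[:,14] = (10110011100000111011111010)·(00000000001000000000000000) mod 2 = 0+0+0+0+0+0+0+0+0+0+0+0+0+0+0+0+0+0+0+0+0+0+0+0+0+0 mod 2 = 0
  c[15] = d·G[:,15] = (10110011100000111011111010)·(00000000000111111111111111) mod 2 = 0+0+0+0+0+0+0+0+0+0+0+0+0+0+1+1+1+0+1+1+1+1+1+0+1+0 mod 2 = 1
  c[16] = d·G[:,16] = (10110011100000111011111010)·(00000000000100000000000000) mod 2 = 0+0+0+0+0+0+0+0+0+0+0+0+0+0+0+0+0+0+0+0+0+0+0+0+0+0 mod 2 = 0
  c[17] = d·G[:,17] = (10110011100000111011111010)·(00000000000010000000000000) mod 2 = 0+0+0+0+0+0+0+0+0+0+0+0+0+0+0+0+0+0+0+0+0+0+0+0+0+0 mod 2 = 0
  c[18] = d·G[:,18] = (10110011100000111011111010)·(00000000000001000000000000) mod 2 = 0+0+0+0+0+0+0+0+0+0+0+0+0+0+0+0+0+0+0+0+0+0+0+0+0+0 mod 2 = 0
  c[19] = d·G[:,19] = (10110011100000111011111010)·(00000000000000100000000000) mod 2 = 0+0+0+0+0+0+0+0+0+0+0+0+0+0+1+0+0+0+0+0+0+0+0+0+0+0 mod 2 = 1
  c[20] = d·G[:,20] = (10110011100000111011111010)·(00000000000000010000000000) mod 2 = 0+0+0+0+0+0+0+0+0+0+0+0+0+0+0+1+0+0+0+0+0+0+0+0+0+0 mod 2 = 1
  c[21] = d·G[:,21] = (10110011100000111011111010)·(00000000000000001000000000) mod 2 = 0+0+0+0+0+0+0+0+0+0+0+0+0+0+0+0+1+0+0+0+0+0+0+0+0+0 mod 2 = 1
  c[22] = d·G[:,22] = (10110011100000111011111010)·(00000000000000000100000000) mod 2 = 0+0+0+0+0+0+0+0+0+0+0+0+0+0+0+0+0+0+0+0+0+0+0+0+0+0 mod 2 = 0
  c[23] = d·G[:,23] = (10110011100000111011111010)·(00000000000000000010000000) mod 2 = 0+0+0+0+0+0+0+0+0+0+0+0+0+0+0+0+0+0+1+0+0+0+0+0+0+0 mod 2 = 1
  c[24] = d·G[:,24] = (10110011100000111011111010)·(00000000000000000001000000) mod 2 = 0+0+0+0+0+0+0+0+0+0+0+0+0+0+0+0+0+0+0+1+0+0+0+0+0+0 mod 2 = 1
  c[25] = d·G[:,25] = (10110011100000111011111010)·(00000000000000000000100000) mod 2 = 0+0+0+0+0+0+0+0+0+0+0+0+0+0+0+0+0+0+0+0+1+0+0+0+0+0 mod 2 = 1
  c[26] = d·G[:,26] = (10110011100000111011111010)·(00000000000000000000010000) mod 2 = 0+0+0+0+0+0+0+0+0+0+0+0+0+0+0+0+0+0+0+0+0+1+0+0+0+0 mod 2 = 1
  c[27] = d·G[:,27] = (10110011100000111011111010)·(00000000000000000000001000) mod 2 = 0+0+0+0+0+0+0+0+0+0+0+0+0+0+0+0+0+0+0+0+0+0+1+0+0+0 mod 2 = 1
  c[28] = d·G[:,28] = (10110011100000111011111010)·(00000000000000000000000100) mod 2 = 0+0+0+0+0+0+0+0+0+0+0+0+0+0+0+0+0+0+0+0+0+0+0+0+0+0 mod 2 = 0
  c[29] = d·G[:,29] = (10110011100000111011111010)·(00000000000000000000000010) mod 2 = 0+0+0+0+0+0+0+0+0+0+0+0+0+0+0+0+0+0+0+0+0+0+0+0+1+0 mod 2 = 1
  c[30] = d·G[:,30] = (10110011100000111011111010)·(00000000000000000000000001) mod 2 = 0+0+0+0+0+0+0+0+0+0+0+0+0+0+0+0+0+0+0+0+0+0+0+0+0+0 mod 2 = 0
Codeword = 1011011100111001000111011111010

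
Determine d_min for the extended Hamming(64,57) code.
d_min = 4 (adding an overall parity bit to Hamming(63,57) raises d_min from 3 to 4).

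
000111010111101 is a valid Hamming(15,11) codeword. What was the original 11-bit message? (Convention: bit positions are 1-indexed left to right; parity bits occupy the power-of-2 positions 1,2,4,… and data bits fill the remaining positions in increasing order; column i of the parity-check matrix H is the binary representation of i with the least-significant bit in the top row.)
Parity bits occupy power-of-2 positions; data bits are at positions {3,5,6,7,9,10,11,12,13,14,15} (1-indexed).
Extract: c[3]=0 c[5]=1 c[6]=1 c[7]=0 c[9]=0 c[10]=1 c[11]=1 c[12]=1 c[13]=1 c[14]=0 c[15]=1
Data = 01100111101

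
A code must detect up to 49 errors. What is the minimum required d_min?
Detecting e errors requires d_min ≥ e + 1 = 49 + 1 = 50.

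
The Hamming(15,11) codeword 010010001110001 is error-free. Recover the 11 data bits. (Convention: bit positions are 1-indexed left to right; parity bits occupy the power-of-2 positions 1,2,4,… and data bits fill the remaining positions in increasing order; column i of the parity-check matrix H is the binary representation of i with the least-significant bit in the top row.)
Parity bits occupy power-of-2 positions; data bits are at positions {3,5,6,7,9,10,11,12,13,14,15} (1-indexed).
Extract: c[3]=0 c[5]=1 c[6]=0 c[7]=0 c[9]=1 c[10]=1 c[11]=1 c[12]=0 c[13]=0 c[14]=0 c[15]=1
Data = 01001110001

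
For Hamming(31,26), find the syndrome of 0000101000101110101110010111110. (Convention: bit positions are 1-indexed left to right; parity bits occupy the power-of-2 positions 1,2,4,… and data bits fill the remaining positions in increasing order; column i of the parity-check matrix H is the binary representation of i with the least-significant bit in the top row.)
Syndrome s = H · r^T (mod 2), r = 0000101000101110101110010111110:
  s[0] = (1010101010101010101010101010101)·(0000101000101110101110010111110) mod 2 = 0+0+0+0+1+0+1+0+0+0+1+0+1+0+1+0+1+0+1+0+1+0+0+0+0+0+1+0+1+0+0 mod 2 = 0
  s[1] = (0110011001100110011001100110011)·(0000101000101110101110010111110) mod 2 = 0+0+0+0+0+0+1+0+0+0+1+0+0+1+1+0+0+0+1+0+0+0+0+0+0+1+1+0+0+1+0 mod 2 = 0
  s[2] = (0001111000011110000111100001111)·(0000101000101110101110010111110) mod 2 = 0+0+0+0+1+0+1+0+0+0+0+0+1+1+1+0+0+0+0+1+1+0+0+0+0+0+0+1+1+1+0 mod 2 = 0
  s[3] = (0000000111111110000000011111111)·(0000101000101110101110010111110) mod 2 = 0+0+0+0+0+0+0+0+0+0+1+0+1+1+1+0+0+0+0+0+0+0+0+1+0+1+1+1+1+1+0 mod 2 = 0
  s[4] = (0000000000000001111111111111111)·(0000101000101110101110010111110) mod 2 = 0+0+0+0+0+0+0+0+0+0+0+0+0+0+0+0+1+0+1+1+1+0+0+1+0+1+1+1+1+1+0 mod 2 = 0
Syndrome = 00000
s = 0: no error detected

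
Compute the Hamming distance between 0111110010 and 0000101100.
XOR = 0111011110, count of 1s = 7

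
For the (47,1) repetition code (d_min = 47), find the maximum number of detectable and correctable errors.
Detection only: up to d_min − 1 = 46 errors.
Correction: up to ⌊(d_min − 1)/2⌋ = ⌊46/2⌋ = 23 errors.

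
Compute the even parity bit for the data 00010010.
Sum of data bits: 0+0+0+1+0+0+1+0 = 2.
2 mod 2 = 0, so parity bit = 0.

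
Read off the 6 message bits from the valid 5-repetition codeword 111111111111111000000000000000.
Split into 5-bit blocks: 11111 11111 11111 00000 00000 00000
Data = 111000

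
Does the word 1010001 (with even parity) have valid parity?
Sum of all bits: 1+0+1+0+0+0+1 = 3; 3 mod 2 = 1. Result is 1 → parity error detected.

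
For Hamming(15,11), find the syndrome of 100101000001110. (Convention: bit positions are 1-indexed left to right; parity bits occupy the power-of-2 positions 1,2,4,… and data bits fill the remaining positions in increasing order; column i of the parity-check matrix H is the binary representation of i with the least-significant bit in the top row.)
Syndrome s = H · r^T (mod 2), r = 100101000001110:
  s[0] = (101010101010101)·(100101000001110) mod 2 = 1+0+0+0+0+0+0+0+0+0+0+0+1+0+0 mod 2 = 0
  s[1] = (011001100110011)·(100101000001110) mod 2 = 0+0+0+0+0+1+0+0+0+0+0+0+0+1+0 mod 2 = 0
  s[2] = (000111100001111)·(100101000001110) mod 2 = 0+0+0+1+0+1+0+0+0+0+0+1+1+1+0 mod 2 = 1
  s[3] = (000000011111111)·(100101000001110) mod 2 = 0+0+0+0+0+0+0+0+0+0+0+1+1+1+0 mod 2 = 1
Syndrome = 0011
Non-zero syndrome: error at position 12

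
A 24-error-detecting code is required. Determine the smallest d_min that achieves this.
Detecting e errors requires d_min ≥ e + 1 = 24 + 1 = 25.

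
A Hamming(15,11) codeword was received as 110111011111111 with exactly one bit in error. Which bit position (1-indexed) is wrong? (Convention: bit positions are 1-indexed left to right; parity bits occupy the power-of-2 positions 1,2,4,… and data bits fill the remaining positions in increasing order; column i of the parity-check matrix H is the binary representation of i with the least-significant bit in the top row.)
Syndrome s = H · r^T (mod 2), r = 110111011111111:
  s[0] = (101010101010101)·(110111011111111) mod 2 = 1+0+0+0+1+0+0+0+1+0+1+0+1+0+1 mod 2 = 0
  s[1] = (011001100110011)·(110111011111111) mod 2 = 0+1+0+0+0+1+0+0+0+1+1+0+0+1+1 mod 2 = 0
  s[2] = (000111100001111)·(110111011111111) mod 2 = 0+0+0+1+1+1+0+0+0+0+0+1+1+1+1 mod 2 = 1
  s[3] = (000000011111111)·(110111011111111) mod 2 = 0+0+0+0+0+0+0+1+1+1+1+1+1+1+1 mod 2 = 0
Syndrome = 0010
Column i of H is the binary representation of i, so the syndrome is the binary index of the flipped bit.
Read s = 0010 with s[0] as LSB: 0·2^0 + 0·2^1 + 1·2^2 + 0·2^3 = 4.
Error is at bit position 4.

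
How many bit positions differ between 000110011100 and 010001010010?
XOR = 010111001110, count of 1s = 7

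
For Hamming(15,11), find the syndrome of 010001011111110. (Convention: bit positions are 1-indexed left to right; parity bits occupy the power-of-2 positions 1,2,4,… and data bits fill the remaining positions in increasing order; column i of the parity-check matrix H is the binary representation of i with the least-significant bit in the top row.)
Syndrome s = H · r^T (mod 2), r = 010001011111110:
  s[0] = (101010101010101)·(010001011111110) mod 2 = 0+0+0+0+0+0+0+0+1+0+1+0+1+0+0 mod 2 = 1
  s[1] = (011001100110011)·(010001011111110) mod 2 = 0+1+0+0+0+1+0+0+0+1+1+0+0+1+0 mod 2 = 1
  s[2] = (000111100001111)·(010001011111110) mod 2 = 0+0+0+0+0+1+0+0+0+0+0+1+1+1+0 mod 2 = 0
  s[3] = (000000011111111)·(010001011111110) mod 2 = 0+0+0+0+0+0+0+1+1+1+1+1+1+1+0 mod 2 = 1
Syndrome = 1101
Non-zero syndrome: error at position 11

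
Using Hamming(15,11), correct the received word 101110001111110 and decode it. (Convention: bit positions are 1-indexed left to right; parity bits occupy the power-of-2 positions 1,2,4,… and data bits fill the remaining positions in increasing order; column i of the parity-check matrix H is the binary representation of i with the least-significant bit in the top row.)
Syndrome s = H · r^T (mod 2), r = 101110001111110:
  s[0] = (101010101010101)·(101110001111110) mod 2 = 1+0+1+0+1+0+0+0+1+0+1+0+1+0+0 mod 2 = 0
  s[1] = (011001100110011)·(101110001111110) mod 2 = 0+0+1+0+0+0+0+0+0+1+1+0+0+1+0 mod 2 = 0
  s[2] = (000111100001111)·(101110001111110) mod 2 = 0+0+0+1+1+0+0+0+0+0+0+1+1+1+0 mod 2 = 1
  s[3] = (000000011111111)·(101110001111110) mod 2 = 0+0+0+0+0+0+0+0+1+1+1+1+1+1+0 mod 2 = 0
Syndrome = 0010
Column 4 of H equals this syndrome → error at bit 4 (1-indexed).
Flip bit 4: 101110001111110 → 101010001111110
Extract data bits at positions {3,5,6,7,9,10,11,12,13,14,15}: 11001111110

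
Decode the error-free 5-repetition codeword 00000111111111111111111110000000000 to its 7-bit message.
Split into 5-bit blocks: 00000 11111 11111 11111 11111 00000 00000
Data = 0111100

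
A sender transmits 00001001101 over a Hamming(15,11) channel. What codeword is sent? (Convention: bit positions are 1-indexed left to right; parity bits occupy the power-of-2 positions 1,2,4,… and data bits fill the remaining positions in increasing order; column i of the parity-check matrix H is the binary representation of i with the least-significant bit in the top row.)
Codeword c = d · G (mod 2), d = 00001001101:
  c[0] = d·G[:,0] = (00001001101)·(11011010101) mod 2 = 0+0+0+0+1+0+0+0+1+0+1 mod 2 = 1
  c[1] = d·G[:,1] = (00001001101)·(10110110011) mod 2 = 0+0+0+0+0+0+0+0+0+0+1 mod 2 = 1
  c[2] = d·G[:,2] = (00001001101)·(10000000000) mod 2 = 0+0+0+0+0+0+0+0+0+0+0 mod 2 = 0
  c[3] = d·G[:,3] = (00001001101)·(01110001111) mod 2 = 0+0+0+0+0+0+0+1+1+0+1 mod 2 = 1
  c[4] = d·G[:,4] = (00001001101)·(01000000000) mod 2 = 0+0+0+0+0+0+0+0+0+0+0 mod 2 = 0
  c[5] = d·G[:,5] = (00001001101)·(00100000000) mod 2 = 0+0+0+0+0+0+0+0+0+0+0 mod 2 = 0
  c[6] = d·G[:,6] = (00001001101)·(00010000000) mod 2 = 0+0+0+0+0+0+0+0+0+0+0 mod 2 = 0
  c[7] = d·G[:,7] = (00001001101)·(00001111111) mod 2 = 0+0+0+0+1+0+0+1+1+0+1 mod 2 = 0
  c[8] = d·G[:,8] = (00001001101)·(00001000000) mod 2 = 0+0+0+0+1+0+0+0+0+0+0 mod 2 = 1
  c[9] = d·G[:,9] = (00001001101)·(00000100000) mod 2 = 0+0+0+0+0+0+0+0+0+0+0 mod 2 = 0
  c[10] = d·G[:,10] = (00001001101)·(00000010000) mod 2 = 0+0+0+0+0+0+0+0+0+0+0 mod 2 = 0
  c[11] = d·G[:,11] = (00001001101)·(00000001000) mod 2 = 0+0+0+0+0+0+0+1+0+0+0 mod 2 = 1
  c[12] = d·G[:,12] = (00001001101)·(00000000100) mod 2 = 0+0+0+0+0+0+0+0+1+0+0 mod 2 = 1
  c[13] = d·G[:,13] = (00001001101)·(00000000010) mod 2 = 0+0+0+0+0+0+0+0+0+0+0 mod 2 = 0
  c[14] = d·G[:,14] = (00001001101)·(00000000001) mod 2 = 0+0+0+0+0+0+0+0+0+0+1 mod 2 = 1
Codeword = 110100001001101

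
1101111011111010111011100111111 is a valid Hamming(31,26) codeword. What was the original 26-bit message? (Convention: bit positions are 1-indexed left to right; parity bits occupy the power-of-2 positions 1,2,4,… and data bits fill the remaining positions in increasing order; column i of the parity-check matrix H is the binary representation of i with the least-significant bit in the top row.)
Parity bits occupy power-of-2 positions; data bits are at positions {3,5,6,7,9,10,11,12,13,14,15,17,18,19,20,21,22,23,24,25,26,27,28,29,30,31} (1-indexed).
Extract: c[3]=0 c[5]=1 c[6]=1 c[7]=1 c[9]=1 c[10]=1 c[11]=1 c[12]=1 c[13]=1 c[14]=0 c[15]=1 c[17]=1 c[18]=1 c[19]=1 c[20]=0 c[21]=1 c[22]=1 c[23]=1 c[24]=0 c[25]=0 c[26]=1 c[27]=1 c[28]=1 c[29]=1 c[30]=1 c[31]=1
Data = 01111111101111011100111111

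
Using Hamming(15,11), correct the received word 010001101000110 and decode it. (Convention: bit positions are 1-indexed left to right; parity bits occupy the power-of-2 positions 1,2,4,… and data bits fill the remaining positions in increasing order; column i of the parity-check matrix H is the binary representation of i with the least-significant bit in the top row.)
Syndrome s = H · r^T (mod 2), r = 010001101000110:
  s[0] = (101010101010101)·(010001101000110) mod 2 = 0+0+0+0+0+0+1+0+1+0+0+0+1+0+0 mod 2 = 1
  s[1] = (011001100110011)·(010001101000110) mod 2 = 0+1+0+0+0+1+1+0+0+0+0+0+0+1+0 mod 2 = 0
  s[2] = (000111100001111)·(010001101000110) mod 2 = 0+0+0+0+0+1+1+0+0+0+0+0+1+1+0 mod 2 = 0
  s[3] = (000000011111111)·(010001101000110) mod 2 = 0+0+0+0+0+0+0+0+1+0+0+0+1+1+0 mod 2 = 1
Syndrome = 1001
Column 9 of H equals this syndrome → error at bit 9 (1-indexed).
Flip bit 9: 010001101000110 → 010001100000110
Extract data bits at positions {3,5,6,7,9,10,11,12,13,14,15}: 00110000110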